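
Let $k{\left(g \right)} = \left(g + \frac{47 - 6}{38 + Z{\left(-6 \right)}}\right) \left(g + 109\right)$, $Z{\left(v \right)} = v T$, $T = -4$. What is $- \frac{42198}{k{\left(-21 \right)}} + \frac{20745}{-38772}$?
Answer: $\frac{105914767}{4596636} \approx 23.042$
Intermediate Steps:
$Z{\left(v \right)} = - 4 v$ ($Z{\left(v \right)} = v \left(-4\right) = - 4 v$)
$k{\left(g \right)} = \left(109 + g\right) \left(\frac{41}{62} + g\right)$ ($k{\left(g \right)} = \left(g + \frac{47 - 6}{38 - -24}\right) \left(g + 109\right) = \left(g + \frac{41}{38 + 24}\right) \left(109 + g\right) = \left(g + \frac{41}{62}\right) \left(109 + g\right) = \left(\frac{41}{62} + g\right) \left(109 + g\right) = \left(109 + g\right) \left(\frac{41}{62} + g\right)$)
$- \frac{42198}{k{\left(-21 \right)}} + \frac{20745}{-38772} = - \frac{42198}{\frac{4469}{62} + \left(-21\right)^{2} + \frac{6799}{62} \left(-21\right)} + \frac{20745}{-38772} = - \frac{42198}{\frac{4469}{62} + 441 - \frac{142779}{62}} + 20745 \left(- \frac{1}{38772}\right) = - \frac{42198}{- \frac{55484}{31}} - \frac{2305}{4308} = \left(-42198\right) \left(- \frac{31}{55484}\right) - \frac{2305}{4308} = \frac{50313}{2134} - \frac{2305}{4308} = \frac{105914767}{4596636}$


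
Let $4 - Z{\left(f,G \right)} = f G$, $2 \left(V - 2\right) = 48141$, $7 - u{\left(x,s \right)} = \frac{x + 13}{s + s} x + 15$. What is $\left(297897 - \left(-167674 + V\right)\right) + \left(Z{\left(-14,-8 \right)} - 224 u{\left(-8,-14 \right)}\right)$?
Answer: $\frac{887005}{2} \approx 4.435 \cdot 10^{5}$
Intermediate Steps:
$u{\left(x,s \right)} = -8 - \frac{x \left(13 + x\right)}{2 s}$ ($u{\left(x,s \right)} = 7 - \left(\frac{x + 13}{s + s} x + 15\right) = 7 - \left(\frac{13 + x}{2 s} x + 15\right) = 7 - \left(\frac{x \left(13 + x\right)}{2 s} + 15\right) = 7 - \left(15 + \frac{x \left(13 + x\right)}{2 s}\right) = -8 - \frac{x \left(13 + x\right)}{2 s}$)
$V = \frac{48145}{2}$ ($V = 2 + \frac{1}{2} \cdot 48141 = 2 + \frac{48141}{2} = \frac{48145}{2} \approx 24073.0$)
$Z{\left(f,G \right)} = 4 - G f$ ($Z{\left(f,G \right)} = 4 - f G = 4 - G f$)
$\left(297897 - \left(-167674 + V\right)\right) + \left(Z{\left(-14,-8 \right)} - 224 u{\left(-8,-14 \right)}\right) = \left(297897 + \left(167674 - \frac{48145}{2}\right)\right) - \left(-4 + 112 + 224 \cdot \frac{1}{2} \frac{1}{-14} \left(- \left(-8\right)^{2} - -224 - -104\right)\right) = \left(297897 + \left(167674 - \frac{48145}{2}\right)\right) + \left(\left(4 - 112\right) - 224 \cdot \frac{1}{2} \left(- \frac{1}{14}\right) \left(\left(-1\right) 64 + 224 + 104\right)\right) = \left(297897 + \frac{287203}{2}\right) - \left(108 + 224 \cdot \frac{1}{2} \left(- \frac{1}{14}\right) \left(-64 + 224 + 104\right)\right) = \frac{882997}{2} - \left(108 + 224 \cdot \frac{1}{2} \left(- \frac{1}{14}\right) 264\right) = \frac{882997}{2} - -2004 = \frac{882997}{2} + \left(-108 + 2112\right) = \frac{882997}{2} + 2004 = \frac{887005}{2}$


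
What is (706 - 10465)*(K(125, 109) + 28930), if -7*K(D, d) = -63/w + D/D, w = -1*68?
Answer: -134386787691/476 ≈ -2.8232e+8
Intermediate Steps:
w = -68
K(D, d) = -131/476 (K(D, d) = -(-63/(-68) + D/D)/7 = -(-63*(-1/68) + 1)/7 = -(63/68 + 1)/7 = -⅐*131/68 = -131/476)
(706 - 10465)*(K(125, 109) + 28930) = (706 - 10465)*(-131/476 + 28930) = -9759*13770549/476 = -134386787691/476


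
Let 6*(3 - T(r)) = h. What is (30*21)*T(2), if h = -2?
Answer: 2100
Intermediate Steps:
T(r) = 10/3 (T(r) = 3 - ⅙*(-2) = 3 + ⅓ = 10/3)
(30*21)*T(2) = (30*21)*(10/3) = 630*(10/3) = 2100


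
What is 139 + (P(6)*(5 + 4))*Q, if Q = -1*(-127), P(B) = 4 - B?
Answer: -2147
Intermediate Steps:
Q = 127
139 + (P(6)*(5 + 4))*Q = 139 + ((4 - 1*6)*(5 + 4))*127 = 139 + ((4 - 6)*9)*127 = 139 - 2*9*127 = 139 - 18*127 = 139 - 2286 = -2147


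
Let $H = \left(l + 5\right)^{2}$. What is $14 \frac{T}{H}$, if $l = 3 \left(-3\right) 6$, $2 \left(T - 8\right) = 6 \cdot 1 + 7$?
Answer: $\frac{29}{343} \approx 0.084548$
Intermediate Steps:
$T = \frac{29}{2}$ ($T = 8 + \frac{6 \cdot 1 + 7}{2} = 8 + \frac{6 + 7}{2} = 8 + \frac{1}{2} \cdot 13 = 8 + \frac{13}{2} = \frac{29}{2} \approx 14.5$)
$l = -54$ ($l = \left(-9\right) 6 = -54$)
$H = 2401$ ($H = \left(-54 + 5\right)^{2} = \left(-49\right)^{2} = 2401$)
$14 \frac{T}{H} = 14 \frac{29}{2 \cdot 2401} = 14 \cdot \frac{29}{2} \cdot \frac{1}{2401} = 14 \cdot \frac{29}{4802} = \frac{29}{343}$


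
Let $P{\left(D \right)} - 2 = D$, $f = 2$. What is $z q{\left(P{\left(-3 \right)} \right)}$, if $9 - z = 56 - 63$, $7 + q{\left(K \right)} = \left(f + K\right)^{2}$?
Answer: $-96$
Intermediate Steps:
$P{\left(D \right)} = 2 + D$
$q{\left(K \right)} = -7 + \left(2 + K\right)^{2}$
$z = 16$ ($z = 9 - \left(56 - 63\right) = 9 - -7 = 9 + 7 = 16$)
$z q{\left(P{\left(-3 \right)} \right)} = 16 \left(-7 + \left(2 + \left(2 - 3\right)\right)^{2}\right) = 16 \left(-7 + \left(2 - 1\right)^{2}\right) = 16 \left(-7 + 1^{2}\right) = 16 \left(-7 + 1\right) = 16 \left(-6\right) = -96$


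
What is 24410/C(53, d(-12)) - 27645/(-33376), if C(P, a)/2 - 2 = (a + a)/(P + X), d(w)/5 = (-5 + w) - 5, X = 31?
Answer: -8554076295/433888 ≈ -19715.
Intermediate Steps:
d(w) = -50 + 5*w (d(w) = 5*((-5 + w) - 5) = 5*(-10 + w) = -50 + 5*w)
C(P, a) = 4 + 4*a/(31 + P) (C(P, a) = 4 + 2*((a + a)/(P + 31)) = 4 + 2*((2*a)/(31 + P)) = 4 + 2*(2*a/(31 + P)) = 4 + 4*a/(31 + P))
24410/C(53, d(-12)) - 27645/(-33376) = 24410/((4*(31 + 53 + (-50 + 5*(-12)))/(31 + 53))) - 27645/(-33376) = 24410/((4*(31 + 53 + (-50 - 60))/84)) - 27645*(-1/33376) = 24410/((4*(1/84)*(31 + 53 - 110))) + 27645/33376 = 24410/((4*(1/84)*(-26))) + 27645/33376 = 24410/(-26/21) + 27645/33376 = 24410*(-21/26) + 27645/33376 = -256305/13 + 27645/33376 = -8554076295/433888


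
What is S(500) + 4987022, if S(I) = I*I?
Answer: 5237022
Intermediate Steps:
S(I) = I²
S(500) + 4987022 = 500² + 4987022 = 250000 + 4987022 = 5237022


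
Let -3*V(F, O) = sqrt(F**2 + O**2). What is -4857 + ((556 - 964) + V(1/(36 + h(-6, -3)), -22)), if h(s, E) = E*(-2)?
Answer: -5265 - sqrt(853777)/126 ≈ -5272.3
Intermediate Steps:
h(s, E) = -2*E
V(F, O) = -sqrt(F**2 + O**2)/3
-4857 + ((556 - 964) + V(1/(36 + h(-6, -3)), -22)) = -4857 + ((556 - 964) - sqrt((1/(36 - 2*(-3)))**2 + (-22)**2)/3) = -4857 + (-408 - sqrt((1/(36 + 6))**2 + 484)/3) = -4857 + (-408 - sqrt((1/42)**2 + 484)/3) = -4857 + (-408 - sqrt(1/1764 + 484)/3) = -4857 + (-408 - sqrt(853777)/126) = -5265 - sqrt(853777)/126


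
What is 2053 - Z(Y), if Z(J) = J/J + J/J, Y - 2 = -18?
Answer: 2051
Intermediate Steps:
Y = -16 (Y = 2 - 18 = -16)
Z(J) = 2 (Z(J) = 1 + 1 = 2)
2053 - Z(Y) = 2053 - 1*2 = 2053 - 2 = 2051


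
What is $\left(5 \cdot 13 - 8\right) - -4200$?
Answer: $4257$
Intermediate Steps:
$\left(5 \cdot 13 - 8\right) - -4200 = \left(65 - 8\right) + 4200 = 57 + 4200 = 4257$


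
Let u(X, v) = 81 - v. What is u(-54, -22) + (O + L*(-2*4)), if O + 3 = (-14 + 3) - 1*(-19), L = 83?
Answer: -556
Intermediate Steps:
O = 5 (O = -3 + ((-14 + 3) - 1*(-19)) = -3 + (-11 + 19) = -3 + 8 = 5)
u(-54, -22) + (O + L*(-2*4)) = (81 - 1*(-22)) + (5 + 83*(-2*4)) = (81 + 22) + (5 + 83*(-8)) = 103 + (5 - 664) = 103 - 659 = -556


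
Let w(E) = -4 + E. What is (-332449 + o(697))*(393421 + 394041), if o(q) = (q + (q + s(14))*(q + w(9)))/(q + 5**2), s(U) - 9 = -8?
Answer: -94313333506535/361 ≈ -2.6126e+11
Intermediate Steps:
s(U) = 1 (s(U) = 9 - 8 = 1)
o(q) = (q + (1 + q)*(5 + q))/(25 + q) (o(q) = (q + (q + 1)*(q + (-4 + 9)))/(q + 5**2) = (q + (1 + q)*(q + 5))/(q + 25) = (q + (1 + q)*(5 + q))/(25 + q))
(-332449 + o(697))*(393421 + 394041) = (-332449 + (5 + 697**2 + 7*697)/(25 + 697))*(393421 + 394041) = (-332449 + (5 + 485809 + 4879)/722)*787462 = (-332449 + (1/722)*490693)*787462 = (-332449 + 490693/722)*787462 = -239537485/722*787462 = -94313333506535/361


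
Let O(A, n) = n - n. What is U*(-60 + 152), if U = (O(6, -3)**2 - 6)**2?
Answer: 3312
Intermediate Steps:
O(A, n) = 0
U = 36 (U = (0**2 - 6)**2 = (0 - 6)**2 = (-6)**2 = 36)
U*(-60 + 152) = 36*(-60 + 152) = 36*92 = 3312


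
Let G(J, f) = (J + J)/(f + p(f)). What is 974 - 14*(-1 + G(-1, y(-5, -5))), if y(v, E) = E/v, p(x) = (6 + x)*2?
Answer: 14848/15 ≈ 989.87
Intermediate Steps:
p(x) = 12 + 2*x
G(J, f) = 2*J/(12 + 3*f) (G(J, f) = (J + J)/(f + (12 + 2*f)) = (2*J)/(12 + 3*f) = 2*J/(12 + 3*f))
974 - 14*(-1 + G(-1, y(-5, -5))) = 974 - 14*(-1 + (⅔)*(-1)/(4 - 5/(-5))) = 974 - 14*(-1 + (⅔)*(-1)/(4 - 5*(-⅕))) = 974 - 14*(-1 + (⅔)*(-1)/(4 + 1)) = 974 - 14*(-1 + (⅔)*(-1)/5) = 974 - 14*(-1 + (⅔)*(-1)*(⅕)) = 974 - 14*(-1 - 2/15) = 974 - 14*(-17)/15 = 974 - 1*(-238/15) = 974 + 238/15 = 14848/15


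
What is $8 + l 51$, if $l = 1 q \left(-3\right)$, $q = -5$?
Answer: $773$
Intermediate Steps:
$l = 15$ ($l = 1 \left(-5\right) \left(-3\right) = \left(-5\right) \left(-3\right) = 15$)
$8 + l 51 = 8 + 15 \cdot 51 = 8 + 765 = 773$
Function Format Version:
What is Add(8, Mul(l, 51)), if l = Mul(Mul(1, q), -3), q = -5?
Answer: 773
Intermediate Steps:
l = 15 (l = Mul(Mul(1, -5), -3) = Mul(-5, -3) = 15)
Add(8, Mul(l, 51)) = Add(8, Mul(15, 51)) = Add(8, 765) = 773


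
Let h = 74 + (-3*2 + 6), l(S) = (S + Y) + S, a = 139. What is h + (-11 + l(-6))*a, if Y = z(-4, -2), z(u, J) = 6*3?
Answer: -621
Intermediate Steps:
z(u, J) = 18
Y = 18
l(S) = 18 + 2*S (l(S) = (S + 18) + S = (18 + S) + S = 18 + 2*S)
h = 74 (h = 74 + (-6 + 6) = 74 + 0 = 74)
h + (-11 + l(-6))*a = 74 + (-11 + (18 + 2*(-6)))*139 = 74 + (-11 + (18 - 12))*139 = 74 + (-11 + 6)*139 = 74 - 5*139 = 74 - 695 = -621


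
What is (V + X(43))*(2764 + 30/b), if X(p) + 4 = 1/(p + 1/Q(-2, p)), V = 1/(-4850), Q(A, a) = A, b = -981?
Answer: -148170567193/13480575 ≈ -10991.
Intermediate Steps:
V = -1/4850 ≈ -0.00020619
X(p) = -4 + 1/(-1/2 + p) (X(p) = -4 + 1/(p + 1/(-2)) = -4 + 1/(p - 1/2) = -4 + 1/(-1/2 + p))
(V + X(43))*(2764 + 30/b) = (-1/4850 + 2*(-3 + 4*43)/(1 - 2*43))*(2764 + 30/(-981)) = (-1/4850 + 2*(-3 + 172)/(1 - 86))*(2764 + 30*(-1/981)) = (-1/4850 + 2*169/(-85))*(2764 - 10/327) = (-1/4850 + 2*(-1/85)*169)*(903818/327) = (-1/4850 - 338/85)*(903818/327) = -327877/82450*903818/327 = -148170567193/13480575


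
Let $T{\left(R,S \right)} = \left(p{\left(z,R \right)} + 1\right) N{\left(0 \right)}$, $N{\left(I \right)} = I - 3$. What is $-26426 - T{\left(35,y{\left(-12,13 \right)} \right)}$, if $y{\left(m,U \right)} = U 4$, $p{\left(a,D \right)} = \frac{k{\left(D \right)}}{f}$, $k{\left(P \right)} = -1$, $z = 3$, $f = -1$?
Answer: $-26420$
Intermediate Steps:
$N{\left(I \right)} = -3 + I$
$p{\left(a,D \right)} = 1$ ($p{\left(a,D \right)} = - \frac{1}{-1} = \left(-1\right) \left(-1\right) = 1$)
$y{\left(m,U \right)} = 4 U$
$T{\left(R,S \right)} = -6$ ($T{\left(R,S \right)} = \left(1 + 1\right) \left(-3 + 0\right) = 2 \left(-3\right) = -6$)
$-26426 - T{\left(35,y{\left(-12,13 \right)} \right)} = -26426 - -6 = -26426 + 6 = -26420$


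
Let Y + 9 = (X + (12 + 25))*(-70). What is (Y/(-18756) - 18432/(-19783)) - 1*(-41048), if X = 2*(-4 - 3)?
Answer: 15231236004773/371049948 ≈ 41049.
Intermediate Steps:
X = -14 (X = 2*(-7) = -14)
Y = -1619 (Y = -9 + (-14 + (12 + 25))*(-70) = -9 + (-14 + 37)*(-70) = -9 + 23*(-70) = -9 - 1610 = -1619)
(Y/(-18756) - 18432/(-19783)) - 1*(-41048) = (-1619/(-18756) - 18432/(-19783)) - 1*(-41048) = (-1619*(-1/18756) - 18432*(-1/19783)) + 41048 = (1619/18756 + 18432/19783) + 41048 = 377739269/371049948 + 41048 = 15231236004773/371049948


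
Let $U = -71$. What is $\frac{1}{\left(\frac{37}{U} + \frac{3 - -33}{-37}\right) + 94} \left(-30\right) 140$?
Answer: $- \frac{11033400}{243013} \approx -45.403$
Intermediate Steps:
$\frac{1}{\left(\frac{37}{U} + \frac{3 - -33}{-37}\right) + 94} \left(-30\right) 140 = \frac{1}{\left(\frac{37}{-71} + \frac{3 - -33}{-37}\right) + 94} \left(-30\right) 140 = \frac{1}{\left(37 \left(- \frac{1}{71}\right) + \left(3 + 33\right) \left(- \frac{1}{37}\right)\right) + 94} \left(-30\right) 140 = \frac{1}{\left(- \frac{37}{71} + 36 \left(- \frac{1}{37}\right)\right) + 94} \left(-30\right) 140 = \frac{1}{\left(- \frac{37}{71} - \frac{36}{37}\right) + 94} \left(-30\right) 140 = \frac{1}{- \frac{3925}{2627} + 94} \left(-30\right) 140 = \frac{1}{\frac{243013}{2627}} \left(-30\right) 140 = \frac{2627}{243013} \left(-30\right) 140 = \left(- \frac{78810}{243013}\right) 140 = - \frac{11033400}{243013}$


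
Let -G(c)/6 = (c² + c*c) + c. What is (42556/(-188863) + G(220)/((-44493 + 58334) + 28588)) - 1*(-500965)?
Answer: 1338085056933657/2671089409 ≈ 5.0095e+5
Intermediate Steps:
G(c) = -12*c² - 6*c (G(c) = -6*((c² + c*c) + c) = -6*((c² + c²) + c) = -6*(2*c² + c) = -6*(c + 2*c²) = -12*c² - 6*c)
(42556/(-188863) + G(220)/((-44493 + 58334) + 28588)) - 1*(-500965) = (42556/(-188863) + (-6*220*(1 + 2*220))/((-44493 + 58334) + 28588)) - 1*(-500965) = (42556*(-1/188863) + (-6*220*(1 + 440))/(13841 + 28588)) + 500965 = (-42556/188863 - 6*220*441/42429) + 500965 = (-42556/188863 - 582120*1/42429) + 500965 = (-42556/188863 - 194040/14143) + 500965 = -37248846028/2671089409 + 500965 = 1338085056933657/2671089409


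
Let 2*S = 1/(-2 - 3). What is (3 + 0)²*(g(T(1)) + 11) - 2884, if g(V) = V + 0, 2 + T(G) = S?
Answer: -28039/10 ≈ -2803.9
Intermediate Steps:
S = -⅒ (S = 1/(2*(-2 - 3)) = (½)/(-5) = (½)*(-⅕) = -⅒ ≈ -0.10000)
T(G) = -21/10 (T(G) = -2 - ⅒ = -21/10)
g(V) = V
(3 + 0)²*(g(T(1)) + 11) - 2884 = (3 + 0)²*(-21/10 + 11) - 2884 = 3²*(89/10) - 2884 = 9*(89/10) - 2884 = 801/10 - 2884 = -28039/10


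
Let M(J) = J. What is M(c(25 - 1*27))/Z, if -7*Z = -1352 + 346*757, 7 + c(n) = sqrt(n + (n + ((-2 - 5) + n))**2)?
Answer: 49/260570 - 7*sqrt(119)/260570 ≈ -0.00010500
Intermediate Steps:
c(n) = -7 + sqrt(n + (-7 + 2*n)**2) (c(n) = -7 + sqrt(n + (n + ((-2 - 5) + n))**2) = -7 + sqrt(n + (n + (-7 + n))**2) = -7 + sqrt(n + (-7 + 2*n)**2))
Z = -260570/7 (Z = -(-1352 + 346*757)/7 = -(-1352 + 261922)/7 = -1/7*260570 = -260570/7 ≈ -37224.)
M(c(25 - 1*27))/Z = (-7 + sqrt((25 - 1*27) + (-7 + 2*(25 - 1*27))**2))/(-260570/7) = (-7 + sqrt((25 - 27) + (-7 + 2*(25 - 27))**2))*(-7/260570) = (-7 + sqrt(-2 + (-7 + 2*(-2))**2))*(-7/260570) = (-7 + sqrt(-2 + (-7 - 4)**2))*(-7/260570) = (-7 + sqrt(-2 + (-11)**2))*(-7/260570) = (-7 + sqrt(-2 + 121))*(-7/260570) = (-7 + sqrt(119))*(-7/260570) = 49/260570 - 7*sqrt(119)/260570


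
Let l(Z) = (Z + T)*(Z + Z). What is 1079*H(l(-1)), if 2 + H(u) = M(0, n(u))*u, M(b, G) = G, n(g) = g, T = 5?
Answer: 66898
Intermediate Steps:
l(Z) = 2*Z*(5 + Z) (l(Z) = (Z + 5)*(Z + Z) = (5 + Z)*(2*Z) = 2*Z*(5 + Z))
H(u) = -2 + u² (H(u) = -2 + u*u = -2 + u²)
1079*H(l(-1)) = 1079*(-2 + (2*(-1)*(5 - 1))²) = 1079*(-2 + (2*(-1)*4)²) = 1079*(-2 + (-8)²) = 1079*(-2 + 64) = 1079*62 = 66898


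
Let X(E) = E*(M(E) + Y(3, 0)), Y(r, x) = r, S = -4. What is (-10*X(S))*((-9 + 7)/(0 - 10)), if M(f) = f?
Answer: -8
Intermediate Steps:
X(E) = E*(3 + E) (X(E) = E*(E + 3) = E*(3 + E))
(-10*X(S))*((-9 + 7)/(0 - 10)) = (-(-40)*(3 - 4))*((-9 + 7)/(0 - 10)) = (-(-40)*(-1))*(-2/(-10)) = (-10*4)*(-2*(-⅒)) = -40*⅕ = -8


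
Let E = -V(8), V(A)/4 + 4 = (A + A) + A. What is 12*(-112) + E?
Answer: -1424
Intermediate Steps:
V(A) = -16 + 12*A (V(A) = -16 + 4*((A + A) + A) = -16 + 4*(2*A + A) = -16 + 4*(3*A) = -16 + 12*A)
E = -80 (E = -(-16 + 12*8) = -(-16 + 96) = -1*80 = -80)
12*(-112) + E = 12*(-112) - 80 = -1344 - 80 = -1424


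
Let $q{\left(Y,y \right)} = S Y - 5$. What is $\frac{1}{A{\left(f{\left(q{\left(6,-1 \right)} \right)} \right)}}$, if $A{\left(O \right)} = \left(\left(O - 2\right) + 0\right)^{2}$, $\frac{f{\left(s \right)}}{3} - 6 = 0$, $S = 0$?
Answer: $\frac{1}{256} \approx 0.0039063$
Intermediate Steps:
$q{\left(Y,y \right)} = -5$ ($q{\left(Y,y \right)} = 0 Y - 5 = 0 - 5 = -5$)
$f{\left(s \right)} = 18$ ($f{\left(s \right)} = 18 + 3 \cdot 0 = 18 + 0 = 18$)
$A{\left(O \right)} = \left(-2 + O\right)^{2}$ ($A{\left(O \right)} = \left(\left(O - 2\right) + 0\right)^{2} = \left(\left(-2 + O\right) + 0\right)^{2} = \left(-2 + O\right)^{2}$)
$\frac{1}{A{\left(f{\left(q{\left(6,-1 \right)} \right)} \right)}} = \frac{1}{\left(-2 + 18\right)^{2}} = \frac{1}{16^{2}} = \frac{1}{256}$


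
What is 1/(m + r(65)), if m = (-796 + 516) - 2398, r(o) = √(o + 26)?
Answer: -206/551661 - √91/7171593 ≈ -0.00037475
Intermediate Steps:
r(o) = √(26 + o)
m = -2678 (m = -280 - 2398 = -2678)
1/(m + r(65)) = 1/(-2678 + √(26 + 65)) = 1/(-2678 + √91)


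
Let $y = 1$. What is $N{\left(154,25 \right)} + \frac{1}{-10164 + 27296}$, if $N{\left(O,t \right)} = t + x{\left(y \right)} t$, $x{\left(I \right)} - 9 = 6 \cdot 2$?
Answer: $\frac{9422601}{17132} \approx 550.0$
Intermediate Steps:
$x{\left(I \right)} = 21$ ($x{\left(I \right)} = 9 + 6 \cdot 2 = 9 + 12 = 21$)
$N{\left(O,t \right)} = 22 t$ ($N{\left(O,t \right)} = t + 21 t = 22 t$)
$N{\left(154,25 \right)} + \frac{1}{-10164 + 27296} = 22 \cdot 25 + \frac{1}{-10164 + 27296} = 550 + \frac{1}{17132} = \frac{9422601}{17132}$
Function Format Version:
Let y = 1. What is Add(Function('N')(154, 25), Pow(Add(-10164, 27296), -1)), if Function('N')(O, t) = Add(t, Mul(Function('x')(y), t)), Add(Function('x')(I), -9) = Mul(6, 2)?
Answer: Rational(9422601, 17132) ≈ 550.00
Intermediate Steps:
Function('x')(I) = 21 (Function('x')(I) = Add(9, Mul(6, 2)) = Add(9, 12) = 21)
Function('N')(O, t) = Mul(22, t) (Function('N')(O, t) = Add(t, Mul(21, t)) = Mul(22, t))
Add(Function('N')(154, 25), Pow(Add(-10164, 27296), -1)) = Add(Mul(22, 25), Pow(Add(-10164, 27296), -1)) = Add(550, Pow(17132, -1)) = Add(550, Rational(1, 17132)) = Rational(9422601, 17132)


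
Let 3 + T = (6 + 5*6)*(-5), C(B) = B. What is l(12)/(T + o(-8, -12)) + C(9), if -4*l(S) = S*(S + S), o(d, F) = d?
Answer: 1791/191 ≈ 9.3770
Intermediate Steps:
T = -183 (T = -3 + (6 + 5*6)*(-5) = -3 + (6 + 30)*(-5) = -3 + 36*(-5) = -3 - 180 = -183)
l(S) = -S**2/2 (l(S) = -S*(S + S)/4 = -S*2*S/4 = -S**2/2)
l(12)/(T + o(-8, -12)) + C(9) = (-1/2*12**2)/(-183 - 8) + 9 = (-1/2*144)/(-191) + 9 = -1/191*(-72) + 9 = 72/191 + 9 = 1791/191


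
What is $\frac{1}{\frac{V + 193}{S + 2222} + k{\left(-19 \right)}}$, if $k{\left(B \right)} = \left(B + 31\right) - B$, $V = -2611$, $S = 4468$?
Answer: $\frac{1115}{34162} \approx 0.032639$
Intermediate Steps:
$k{\left(B \right)} = 31$ ($k{\left(B \right)} = \left(31 + B\right) - B = 31$)
$\frac{1}{\frac{V + 193}{S + 2222} + k{\left(-19 \right)}} = \frac{1}{\frac{-2611 + 193}{4468 + 2222} + 31} = \frac{1}{- \frac{2418}{6690} + 31} = \frac{1}{\left(-2418\right) \frac{1}{6690} + 31} = \frac{1}{- \frac{403}{1115} + 31} = \frac{1}{\frac{34162}{1115}} = \frac{1115}{34162}$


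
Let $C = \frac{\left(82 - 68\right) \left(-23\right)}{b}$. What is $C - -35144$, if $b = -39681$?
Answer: $\frac{1394549386}{39681} \approx 35144.0$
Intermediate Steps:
$C = \frac{322}{39681}$ ($C = \frac{\left(82 - 68\right) \left(-23\right)}{-39681} = 14 \left(-23\right) \left(- \frac{1}{39681}\right) = \left(-322\right) \left(- \frac{1}{39681}\right) = \frac{322}{39681} \approx 0.0081147$)
$C - -35144 = \frac{322}{39681} - -35144 = \frac{322}{39681} + 35144 = \frac{1394549386}{39681}$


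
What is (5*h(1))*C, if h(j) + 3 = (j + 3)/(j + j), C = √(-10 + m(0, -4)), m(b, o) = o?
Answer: -5*I*√14 ≈ -18.708*I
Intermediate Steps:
C = I*√14 (C = √(-10 - 4) = √(-14) = I*√14 ≈ 3.7417*I)
h(j) = -3 + (3 + j)/(2*j) (h(j) = -3 + (j + 3)/(j + j) = -3 + (3 + j)/((2*j)) = -3 + (3 + j)*(1/(2*j)) = -3 + (3 + j)/(2*j))
(5*h(1))*C = (5*((½)*(3 - 5*1)/1))*(I*√14) = (5*((½)*1*(3 - 5)))*(I*√14) = (5*((½)*1*(-2)))*(I*√14) = (5*(-1))*(I*√14) = -5*I*√14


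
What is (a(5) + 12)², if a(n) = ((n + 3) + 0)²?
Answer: 5776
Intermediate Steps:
a(n) = (3 + n)² (a(n) = ((3 + n) + 0)² = (3 + n)²)
(a(5) + 12)² = ((3 + 5)² + 12)² = (8² + 12)² = (64 + 12)² = 76² = 5776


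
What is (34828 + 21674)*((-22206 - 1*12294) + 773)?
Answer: -1905642954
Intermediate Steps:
(34828 + 21674)*((-22206 - 1*12294) + 773) = 56502*((-22206 - 12294) + 773) = 56502*(-34500 + 773) = 56502*(-33727) = -1905642954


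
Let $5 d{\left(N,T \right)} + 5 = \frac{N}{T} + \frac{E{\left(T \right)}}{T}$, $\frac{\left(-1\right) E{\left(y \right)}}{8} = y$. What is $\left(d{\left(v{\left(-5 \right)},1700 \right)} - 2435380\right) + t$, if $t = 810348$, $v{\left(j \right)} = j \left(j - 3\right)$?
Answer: $- \frac{690639703}{425} \approx -1.625 \cdot 10^{6}$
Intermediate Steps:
$v{\left(j \right)} = j \left(-3 + j\right)$
$E{\left(y \right)} = - 8 y$
$d{\left(N,T \right)} = - \frac{13}{5} + \frac{N}{5 T}$ ($d{\left(N,T \right)} = -1 + \frac{\frac{N}{T} + \frac{\left(-8\right) T}{T}}{5} = -1 + \frac{\frac{N}{T} - 8}{5} = -1 + \frac{-8 + \frac{N}{T}}{5} = -1 + \left(- \frac{8}{5} + \frac{N}{5 T}\right) = - \frac{13}{5} + \frac{N}{5 T}$)
$\left(d{\left(v{\left(-5 \right)},1700 \right)} - 2435380\right) + t = \left(\frac{- 5 \left(-3 - 5\right) - 22100}{5 \cdot 1700} - 2435380\right) + 810348 = \left(\frac{1}{5} \cdot \frac{1}{1700} \left(\left(-5\right) \left(-8\right) - 22100\right) - 2435380\right) + 810348 = \left(\frac{1}{5} \cdot \frac{1}{1700} \left(40 - 22100\right) - 2435380\right) + 810348 = \left(\frac{1}{5} \cdot \frac{1}{1700} \left(-22060\right) - 2435380\right) + 810348 = \left(- \frac{1103}{425} - 2435380\right) + 810348 = - \frac{1035037603}{425} + 810348 = - \frac{690639703}{425}$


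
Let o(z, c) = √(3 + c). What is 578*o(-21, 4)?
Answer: 578*√7 ≈ 1529.2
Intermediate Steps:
578*o(-21, 4) = 578*√(3 + 4) = 578*√7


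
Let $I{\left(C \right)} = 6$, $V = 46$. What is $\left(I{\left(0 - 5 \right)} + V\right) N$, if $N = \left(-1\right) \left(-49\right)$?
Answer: $2548$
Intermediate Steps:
$N = 49$
$\left(I{\left(0 - 5 \right)} + V\right) N = \left(6 + 46\right) 49 = 52 \cdot 49 = 2548$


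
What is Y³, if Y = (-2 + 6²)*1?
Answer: 39304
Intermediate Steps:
Y = 34 (Y = (-2 + 36)*1 = 34*1 = 34)
Y³ = 34³ = 39304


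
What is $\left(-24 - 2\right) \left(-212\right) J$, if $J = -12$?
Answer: $-66144$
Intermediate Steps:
$\left(-24 - 2\right) \left(-212\right) J = \left(-24 - 2\right) \left(-212\right) \left(-12\right) = \left(-26\right) \left(-212\right) \left(-12\right) = 5512 \left(-12\right) = -66144$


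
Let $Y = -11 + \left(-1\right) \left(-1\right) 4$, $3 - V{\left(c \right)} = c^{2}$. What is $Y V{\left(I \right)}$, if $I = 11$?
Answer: $826$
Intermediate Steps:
$V{\left(c \right)} = 3 - c^{2}$
$Y = -7$ ($Y = -11 + 1 \cdot 4 = -11 + 4 = -7$)
$Y V{\left(I \right)} = - 7 \left(3 - 11^{2}\right) = - 7 \left(3 - 121\right) = \left(-7\right) \left(-118\right) = 826$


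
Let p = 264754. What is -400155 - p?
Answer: -664909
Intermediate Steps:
-400155 - p = -400155 - 1*264754 = -400155 - 264754 = -664909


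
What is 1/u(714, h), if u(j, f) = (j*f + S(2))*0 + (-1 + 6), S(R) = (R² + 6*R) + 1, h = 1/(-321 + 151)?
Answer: ⅕ ≈ 0.20000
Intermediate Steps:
h = -1/170 (h = 1/(-170) = -1/170 ≈ -0.0058824)
S(R) = 1 + R² + 6*R
u(j, f) = 5 (u(j, f) = (j*f + (1 + 2² + 6*2))*0 + (-1 + 6) = (f*j + (1 + 4 + 12))*0 + 5 = (f*j + 17)*0 + 5 = (17 + f*j)*0 + 5 = 0 + 5 = 5)
1/u(714, h) = 1/5 = ⅕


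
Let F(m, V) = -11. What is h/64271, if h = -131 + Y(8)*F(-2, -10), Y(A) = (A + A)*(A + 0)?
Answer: -1539/64271 ≈ -0.023945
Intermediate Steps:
Y(A) = 2*A² (Y(A) = (2*A)*A = 2*A²)
h = -1539 (h = -131 + (2*8²)*(-11) = -131 + (2*64)*(-11) = -131 + 128*(-11) = -131 - 1408 = -1539)
h/64271 = -1539/64271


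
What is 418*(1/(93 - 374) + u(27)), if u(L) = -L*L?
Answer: -85627300/281 ≈ -3.0472e+5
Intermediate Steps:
u(L) = -L**2
418*(1/(93 - 374) + u(27)) = 418*(1/(93 - 374) - 1*27**2) = 418*(1/(-281) - 1*729) = 418*(-1/281 - 729) = 418*(-204850/281) = -85627300/281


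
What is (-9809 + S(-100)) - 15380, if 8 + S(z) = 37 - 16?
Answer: -25176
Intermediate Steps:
S(z) = 13 (S(z) = -8 + (37 - 16) = -8 + 21 = 13)
(-9809 + S(-100)) - 15380 = (-9809 + 13) - 15380 = -9796 - 15380 = -25176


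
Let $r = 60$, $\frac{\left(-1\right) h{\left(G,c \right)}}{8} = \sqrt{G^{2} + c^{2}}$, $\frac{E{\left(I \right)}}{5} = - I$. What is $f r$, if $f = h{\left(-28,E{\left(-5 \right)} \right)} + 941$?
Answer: $56460 - 480 \sqrt{1409} \approx 38442.0$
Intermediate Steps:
$E{\left(I \right)} = - 5 I$ ($E{\left(I \right)} = 5 \left(- I\right) = - 5 I$)
$h{\left(G,c \right)} = - 8 \sqrt{G^{2} + c^{2}}$
$f = 941 - 8 \sqrt{1409}$ ($f = - 8 \sqrt{\left(-28\right)^{2} + \left(\left(-5\right) \left(-5\right)\right)^{2}} + 941 = - 8 \sqrt{784 + 25^{2}} + 941 = - 8 \sqrt{784 + 625} + 941 = - 8 \sqrt{1409} + 941 = 941 - 8 \sqrt{1409} \approx 640.71$)
$f r = \left(941 - 8 \sqrt{1409}\right) 60 = 56460 - 480 \sqrt{1409}$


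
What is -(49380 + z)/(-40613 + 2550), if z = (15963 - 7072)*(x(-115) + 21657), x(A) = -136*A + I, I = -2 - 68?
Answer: 331034637/38063 ≈ 8697.0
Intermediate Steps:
I = -70
x(A) = -70 - 136*A (x(A) = -136*A - 70 = -70 - 136*A)
z = 330985257 (z = (15963 - 7072)*((-70 - 136*(-115)) + 21657) = 8891*((-70 + 15640) + 21657) = 8891*(15570 + 21657) = 8891*37227 = 330985257)
-(49380 + z)/(-40613 + 2550) = -(49380 + 330985257)/(-40613 + 2550) = -331034637/(-38063) = -331034637*(-1)/38063 = -1*(-331034637/38063) = 331034637/38063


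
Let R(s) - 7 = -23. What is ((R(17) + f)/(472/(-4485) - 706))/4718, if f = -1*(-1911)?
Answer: -8499075/14941349276 ≈ -0.00056883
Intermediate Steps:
R(s) = -16 (R(s) = 7 - 23 = -16)
f = 1911
((R(17) + f)/(472/(-4485) - 706))/4718 = ((-16 + 1911)/(472/(-4485) - 706))/4718 = (1895/(472*(-1/4485) - 706))*(1/4718) = (1895/(-472/4485 - 706))*(1/4718) = (1895/(-3166882/4485))*(1/4718) = (1895*(-4485/3166882))*(1/4718) = -8499075/3166882*1/4718 = -8499075/14941349276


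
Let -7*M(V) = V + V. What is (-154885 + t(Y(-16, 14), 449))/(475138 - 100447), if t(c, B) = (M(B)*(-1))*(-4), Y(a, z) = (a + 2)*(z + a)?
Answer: -1087787/2622837 ≈ -0.41474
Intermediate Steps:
M(V) = -2*V/7 (M(V) = -(V + V)/7 = -2*V/7)
Y(a, z) = (2 + a)*(a + z)
t(c, B) = -8*B/7 (t(c, B) = (-2*B/7*(-1))*(-4) = (2*B/7)*(-4) = -8*B/7)
(-154885 + t(Y(-16, 14), 449))/(475138 - 100447) = (-154885 - 8/7*449)/(475138 - 100447) = (-154885 - 3592/7)/374691 = -1087787/7*1/374691 = -1087787/2622837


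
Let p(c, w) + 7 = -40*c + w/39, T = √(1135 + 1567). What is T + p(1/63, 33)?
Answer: -5560/819 + √2702 ≈ 45.192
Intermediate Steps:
T = √2702 ≈ 51.981
p(c, w) = -7 - 40*c + w/39 (p(c, w) = -7 + (-40*c + w/39) = -7 - 40*c + w/39)
T + p(1/63, 33) = √2702 + (-7 - 40/63 + (1/39)*33) = √2702 + (-7 - 40*1/63 + 11/13) = √2702 + (-7 - 40/63 + 11/13) = √2702 - 5560/819 = -5560/819 + √2702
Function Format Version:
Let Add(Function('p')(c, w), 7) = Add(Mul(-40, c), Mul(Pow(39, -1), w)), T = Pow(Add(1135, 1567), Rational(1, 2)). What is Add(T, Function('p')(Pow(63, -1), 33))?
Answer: Add(Rational(-5560, 819), Pow(2702, Rational(1, 2))) ≈ 45.192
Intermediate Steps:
T = Pow(2702, Rational(1, 2)) ≈ 51.981
Function('p')(c, w) = Add(-7, Mul(-40, c), Mul(Rational(1, 39), w)) (Function('p')(c, w) = Add(-7, Add(Mul(-40, c), Mul(Pow(39, -1), w))) = Add(-7, Add(Mul(-40, c), Mul(Rational(1, 39), w))) = Add(-7, Mul(-40, c), Mul(Rational(1, 39), w)))
Add(T, Function('p')(Pow(63, -1), 33)) = Add(Pow(2702, Rational(1, 2)), Add(-7, Mul(-40, Pow(63, -1)), Mul(Rational(1, 39), 33))) = Add(Pow(2702, Rational(1, 2)), Add(-7, Mul(-40, Rational(1, 63)), Rational(11, 13))) = Add(Pow(2702, Rational(1, 2)), Add(-7, Rational(-40, 63), Rational(11, 13))) = Add(Pow(2702, Rational(1, 2)), Rational(-5560, 819)) = Add(Rational(-5560, 819), Pow(2702, Rational(1, 2)))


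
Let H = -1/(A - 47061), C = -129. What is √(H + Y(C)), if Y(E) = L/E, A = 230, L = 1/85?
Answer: I*√18417259683390/513501915 ≈ 0.0083574*I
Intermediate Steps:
L = 1/85 ≈ 0.011765
H = 1/46831 (H = -1/(230 - 47061) = -1/(-46831) = -1*(-1/46831) = 1/46831 ≈ 2.1353e-5)
Y(E) = 1/(85*E)
√(H + Y(C)) = √(1/46831 + (1/85)/(-129)) = √(1/46831 + (1/85)*(-1/129)) = √(1/46831 - 1/10965) = √(-35866/513501915) = I*√18417259683390/513501915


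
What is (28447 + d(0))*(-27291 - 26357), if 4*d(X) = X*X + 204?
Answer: -1528860704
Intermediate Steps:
d(X) = 51 + X**2/4 (d(X) = (X*X + 204)/4 = (X**2 + 204)/4 = (204 + X**2)/4 = 51 + X**2/4)
(28447 + d(0))*(-27291 - 26357) = (28447 + (51 + (1/4)*0**2))*(-27291 - 26357) = (28447 + (51 + (1/4)*0))*(-53648) = (28447 + (51 + 0))*(-53648) = (28447 + 51)*(-53648) = 28498*(-53648) = -1528860704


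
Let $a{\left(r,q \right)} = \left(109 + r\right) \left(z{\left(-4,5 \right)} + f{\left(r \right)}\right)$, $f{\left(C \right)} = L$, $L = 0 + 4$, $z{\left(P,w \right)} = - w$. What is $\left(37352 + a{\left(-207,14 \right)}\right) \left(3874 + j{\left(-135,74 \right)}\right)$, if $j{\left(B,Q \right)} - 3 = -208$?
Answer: $137404050$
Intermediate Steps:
$L = 4$
$f{\left(C \right)} = 4$
$a{\left(r,q \right)} = -109 - r$ ($a{\left(r,q \right)} = \left(109 + r\right) \left(\left(-1\right) 5 + 4\right) = \left(109 + r\right) \left(-5 + 4\right) = \left(109 + r\right) \left(-1\right) = -109 - r$)
$j{\left(B,Q \right)} = -205$ ($j{\left(B,Q \right)} = 3 - 208 = -205$)
$\left(37352 + a{\left(-207,14 \right)}\right) \left(3874 + j{\left(-135,74 \right)}\right) = \left(37352 - -98\right) \left(3874 - 205\right) = \left(37352 + \left(-109 + 207\right)\right) 3669 = \left(37352 + 98\right) 3669 = 37450 \cdot 3669 = 137404050$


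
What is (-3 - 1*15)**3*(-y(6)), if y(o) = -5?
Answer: -29160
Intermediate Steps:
(-3 - 1*15)**3*(-y(6)) = (-3 - 1*15)**3*(-1*(-5)) = (-3 - 15)**3*5 = (-18)**3*5 = -5832*5 = -29160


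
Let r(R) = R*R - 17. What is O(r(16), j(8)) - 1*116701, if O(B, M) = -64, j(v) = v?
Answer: -116765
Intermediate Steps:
r(R) = -17 + R**2 (r(R) = R**2 - 17 = -17 + R**2)
O(r(16), j(8)) - 1*116701 = -64 - 1*116701 = -64 - 116701 = -116765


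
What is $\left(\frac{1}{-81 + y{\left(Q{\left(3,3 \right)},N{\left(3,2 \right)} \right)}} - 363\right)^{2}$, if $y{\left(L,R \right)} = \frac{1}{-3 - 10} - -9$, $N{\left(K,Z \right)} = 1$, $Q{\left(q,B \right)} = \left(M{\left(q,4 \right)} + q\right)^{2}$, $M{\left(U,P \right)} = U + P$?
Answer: $\frac{115697940736}{877969} \approx 1.3178 \cdot 10^{5}$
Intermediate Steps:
$M{\left(U,P \right)} = P + U$
$Q{\left(q,B \right)} = \left(4 + 2 q\right)^{2}$ ($Q{\left(q,B \right)} = \left(\left(4 + q\right) + q\right)^{2} = \left(4 + 2 q\right)^{2}$)
$y{\left(L,R \right)} = \frac{116}{13}$ ($y{\left(L,R \right)} = \frac{1}{-13} + 9 = - \frac{1}{13} + 9 = \frac{116}{13}$)
$\left(\frac{1}{-81 + y{\left(Q{\left(3,3 \right)},N{\left(3,2 \right)} \right)}} - 363\right)^{2} = \left(\frac{1}{-81 + \frac{116}{13}} - 363\right)^{2} = \left(\frac{1}{- \frac{937}{13}} - 363\right)^{2} = \left(- \frac{13}{937} - 363\right)^{2} = \left(- \frac{340144}{937}\right)^{2} = \frac{115697940736}{877969}$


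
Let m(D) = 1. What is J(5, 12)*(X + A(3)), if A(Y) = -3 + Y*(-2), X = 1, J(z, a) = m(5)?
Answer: -8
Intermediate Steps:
J(z, a) = 1
A(Y) = -3 - 2*Y
J(5, 12)*(X + A(3)) = 1*(1 + (-3 - 2*3)) = 1*(1 + (-3 - 6)) = 1*(1 - 9) = 1*(-8) = -8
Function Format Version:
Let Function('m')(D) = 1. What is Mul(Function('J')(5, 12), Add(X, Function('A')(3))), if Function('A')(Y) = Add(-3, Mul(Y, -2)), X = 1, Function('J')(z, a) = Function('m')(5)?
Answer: -8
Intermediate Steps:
Function('J')(z, a) = 1
Function('A')(Y) = Add(-3, Mul(-2, Y))
Mul(Function('J')(5, 12), Add(X, Function('A')(3))) = Mul(1, Add(1, Add(-3, Mul(-2, 3)))) = Mul(1, Add(1, Add(-3, -6))) = Mul(1, Add(1, -9)) = Mul(1, -8) = -8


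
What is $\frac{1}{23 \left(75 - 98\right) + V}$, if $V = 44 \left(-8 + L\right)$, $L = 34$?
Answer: $\frac{1}{615} \approx 0.001626$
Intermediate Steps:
$V = 1144$ ($V = 44 \left(-8 + 34\right) = 44 \cdot 26 = 1144$)
$\frac{1}{23 \left(75 - 98\right) + V} = \frac{1}{23 \left(75 - 98\right) + 1144} = \frac{1}{23 \left(-23\right) + 1144} = \frac{1}{-529 + 1144} = \frac{1}{615}$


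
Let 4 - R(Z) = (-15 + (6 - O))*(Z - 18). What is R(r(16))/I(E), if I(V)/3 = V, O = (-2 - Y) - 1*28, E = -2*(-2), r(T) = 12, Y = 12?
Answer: 101/6 ≈ 16.833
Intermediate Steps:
E = 4
O = -42 (O = (-2 - 1*12) - 1*28 = (-2 - 12) - 28 = -14 - 28 = -42)
I(V) = 3*V
R(Z) = 598 - 33*Z (R(Z) = 4 - (-15 + (6 - 1*(-42)))*(Z - 18) = 4 - (-15 + (6 + 42))*(-18 + Z) = 4 - (-15 + 48)*(-18 + Z) = 4 - 33*(-18 + Z) = 4 - (-594 + 33*Z) = 4 + (594 - 33*Z) = 598 - 33*Z)
R(r(16))/I(E) = (598 - 33*12)/((3*4)) = (598 - 396)/12 = 202*(1/12) = 101/6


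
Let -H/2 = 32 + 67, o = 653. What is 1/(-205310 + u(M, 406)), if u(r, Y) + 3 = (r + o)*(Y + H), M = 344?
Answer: 1/2063 ≈ 0.00048473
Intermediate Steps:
H = -198 (H = -2*(32 + 67) = -2*99 = -198)
u(r, Y) = -3 + (-198 + Y)*(653 + r) (u(r, Y) = -3 + (r + 653)*(Y - 198) = -3 + (653 + r)*(-198 + Y) = -3 + (-198 + Y)*(653 + r))
1/(-205310 + u(M, 406)) = 1/(-205310 + (-129297 - 198*344 + 653*406 + 406*344)) = 1/(-205310 + (-129297 - 68112 + 265118 + 139664)) = 1/(-205310 + 207373) = 1/2063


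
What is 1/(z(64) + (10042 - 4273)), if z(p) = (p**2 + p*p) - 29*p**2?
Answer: -1/104823 ≈ -9.5399e-6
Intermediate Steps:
z(p) = -27*p**2 (z(p) = (p**2 + p**2) - 29*p**2 = 2*p**2 - 29*p**2 = -27*p**2)
1/(z(64) + (10042 - 4273)) = 1/(-27*64**2 + (10042 - 4273)) = 1/(-27*4096 + 5769) = 1/(-110592 + 5769) = 1/(-104823) = -1/104823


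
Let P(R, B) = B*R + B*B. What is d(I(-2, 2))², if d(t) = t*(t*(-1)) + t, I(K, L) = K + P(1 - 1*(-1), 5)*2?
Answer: 20757136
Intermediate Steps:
P(R, B) = B² + B*R (P(R, B) = B*R + B² = B² + B*R)
I(K, L) = 70 + K (I(K, L) = K + (5*(5 + (1 - 1*(-1))))*2 = K + (5*(5 + (1 + 1)))*2 = K + (5*(5 + 2))*2 = K + (5*7)*2 = K + 35*2 = K + 70 = 70 + K)
d(t) = t - t² (d(t) = t*(-t) + t = -t² + t = t - t²)
d(I(-2, 2))² = ((70 - 2)*(1 - (70 - 2)))² = (68*(1 - 1*68))² = (68*(1 - 68))² = (68*(-67))² = (-4556)² = 20757136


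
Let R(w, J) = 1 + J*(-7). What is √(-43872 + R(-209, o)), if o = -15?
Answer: I*√43766 ≈ 209.2*I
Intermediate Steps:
R(w, J) = 1 - 7*J
√(-43872 + R(-209, o)) = √(-43872 + (1 - 7*(-15))) = √(-43872 + (1 + 105)) = √(-43872 + 106) = √(-43766) = I*√43766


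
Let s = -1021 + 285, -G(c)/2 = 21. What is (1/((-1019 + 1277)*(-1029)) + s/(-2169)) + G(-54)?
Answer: -2665498517/63981162 ≈ -41.661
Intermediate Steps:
G(c) = -42 (G(c) = -2*21 = -42)
s = -736
(1/((-1019 + 1277)*(-1029)) + s/(-2169)) + G(-54) = (1/((-1019 + 1277)*(-1029)) - 736/(-2169)) - 42 = (-1/1029/258 - 736*(-1/2169)) - 42 = ((1/258)*(-1/1029) + 736/2169) - 42 = (-1/265482 + 736/2169) - 42 = 21710287/63981162 - 42 = -2665498517/63981162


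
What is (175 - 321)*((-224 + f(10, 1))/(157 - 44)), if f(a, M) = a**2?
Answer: 18104/113 ≈ 160.21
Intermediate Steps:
(175 - 321)*((-224 + f(10, 1))/(157 - 44)) = (175 - 321)*((-224 + 10**2)/(157 - 44)) = -146*(-224 + 100)/113 = -(-18104)/113 = -146*(-124/113) = 18104/113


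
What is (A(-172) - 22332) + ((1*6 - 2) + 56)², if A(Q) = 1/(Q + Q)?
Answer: -6443809/344 ≈ -18732.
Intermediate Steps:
A(Q) = 1/(2*Q)
(A(-172) - 22332) + ((1*6 - 2) + 56)² = ((½)/(-172) - 22332) + ((1*6 - 2) + 56)² = ((½)*(-1/172) - 22332) + ((6 - 2) + 56)² = (-1/344 - 22332) + (4 + 56)² = -7682209/344 + 60² = -7682209/344 + 3600 = -6443809/344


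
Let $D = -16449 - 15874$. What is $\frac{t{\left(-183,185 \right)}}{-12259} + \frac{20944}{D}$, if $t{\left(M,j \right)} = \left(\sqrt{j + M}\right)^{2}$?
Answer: $- \frac{256817142}{396247657} \approx -0.64812$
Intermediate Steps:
$D = -32323$
$t{\left(M,j \right)} = M + j$ ($t{\left(M,j \right)} = \left(\sqrt{M + j}\right)^{2} = M + j$)
$\frac{t{\left(-183,185 \right)}}{-12259} + \frac{20944}{D} = \frac{-183 + 185}{-12259} + \frac{20944}{-32323} = 2 \left(- \frac{1}{12259}\right) + 20944 \left(- \frac{1}{32323}\right) = - \frac{2}{12259} - \frac{20944}{32323} = - \frac{256817142}{396247657}$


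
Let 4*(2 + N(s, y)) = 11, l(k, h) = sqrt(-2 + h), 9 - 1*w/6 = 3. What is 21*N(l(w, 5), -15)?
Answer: 63/4 ≈ 15.750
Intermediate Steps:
w = 36 (w = 54 - 6*3 = 54 - 18 = 36)
N(s, y) = 3/4 (N(s, y) = -2 + (1/4)*11 = -2 + 11/4 = 3/4)
21*N(l(w, 5), -15) = 21*(3/4) = 63/4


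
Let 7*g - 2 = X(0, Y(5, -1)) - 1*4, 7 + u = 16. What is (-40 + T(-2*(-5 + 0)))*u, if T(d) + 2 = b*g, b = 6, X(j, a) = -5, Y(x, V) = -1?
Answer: -432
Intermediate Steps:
u = 9 (u = -7 + 16 = 9)
g = -1 (g = 2/7 + (-5 - 1*4)/7 = 2/7 + (-5 - 4)/7 = 2/7 + (⅐)*(-9) = 2/7 - 9/7 = -1)
T(d) = -8 (T(d) = -2 + 6*(-1) = -2 - 6 = -8)
(-40 + T(-2*(-5 + 0)))*u = (-40 - 8)*9 = -48*9 = -432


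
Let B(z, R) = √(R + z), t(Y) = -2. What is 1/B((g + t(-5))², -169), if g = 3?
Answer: -I*√42/84 ≈ -0.077152*I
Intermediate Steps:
1/B((g + t(-5))², -169) = 1/(√(-169 + (3 - 2)²)) = 1/(√(-169 + 1²)) = 1/(√(-169 + 1)) = 1/(√(-168)) = 1/(2*I*√42) = -I*√42/84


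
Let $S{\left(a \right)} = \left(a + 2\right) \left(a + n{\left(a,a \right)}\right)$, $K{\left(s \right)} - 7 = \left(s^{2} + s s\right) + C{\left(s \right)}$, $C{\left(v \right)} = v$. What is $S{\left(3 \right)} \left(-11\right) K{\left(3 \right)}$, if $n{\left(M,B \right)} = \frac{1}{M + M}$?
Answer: $- \frac{14630}{3} \approx -4876.7$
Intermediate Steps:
$n{\left(M,B \right)} = \frac{1}{2 M}$
$K{\left(s \right)} = 7 + s + 2 s^{2}$ ($K{\left(s \right)} = 7 + \left(\left(s^{2} + s s\right) + s\right) = 7 + \left(\left(s^{2} + s^{2}\right) + s\right) = 7 + \left(2 s^{2} + s\right) = 7 + \left(s + 2 s^{2}\right) = 7 + s + 2 s^{2}$)
$S{\left(a \right)} = \left(2 + a\right) \left(a + \frac{1}{2 a}\right)$ ($S{\left(a \right)} = \left(a + 2\right) \left(a + \frac{1}{2 a}\right) = \left(2 + a\right) \left(a + \frac{1}{2 a}\right)$)
$S{\left(3 \right)} \left(-11\right) K{\left(3 \right)} = \left(\frac{1}{2} + \frac{1}{3} + 3^{2} + 2 \cdot 3\right) \left(-11\right) \left(7 + 3 + 2 \cdot 3^{2}\right) = \left(\frac{1}{2} + \frac{1}{3} + 9 + 6\right) \left(-11\right) \left(7 + 3 + 2 \cdot 9\right) = \frac{95}{6} \left(-11\right) \left(7 + 3 + 18\right) = \left(- \frac{1045}{6}\right) 28 = - \frac{14630}{3}$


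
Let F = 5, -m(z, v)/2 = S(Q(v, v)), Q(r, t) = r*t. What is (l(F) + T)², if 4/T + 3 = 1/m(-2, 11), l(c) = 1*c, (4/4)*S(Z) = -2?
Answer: 1521/121 ≈ 12.570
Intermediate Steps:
S(Z) = -2
m(z, v) = 4 (m(z, v) = -2*(-2) = 4)
l(c) = c
T = -16/11 (T = 4/(-3 + 1/4) = 4/(-3 + ¼) = 4/(-11/4) = 4*(-4/11) = -16/11 ≈ -1.4545)
(l(F) + T)² = (5 - 16/11)² = (39/11)² = 1521/121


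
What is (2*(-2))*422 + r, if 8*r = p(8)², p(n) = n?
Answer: -1680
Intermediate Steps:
r = 8 (r = (⅛)*8² = (⅛)*64 = 8)
(2*(-2))*422 + r = (2*(-2))*422 + 8 = -4*422 + 8 = -1688 + 8 = -1680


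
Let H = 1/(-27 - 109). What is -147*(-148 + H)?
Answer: 2958963/136 ≈ 21757.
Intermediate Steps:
H = -1/136 (H = 1/(-136) = -1/136 ≈ -0.0073529)
-147*(-148 + H) = -147*(-148 - 1/136) = -147*(-20129/136) = 2958963/136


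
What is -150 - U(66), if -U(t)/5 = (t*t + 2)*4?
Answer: 87010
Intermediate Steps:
U(t) = -40 - 20*t² (U(t) = -5*(t*t + 2)*4 = -5*(t² + 2)*4 = -5*(2 + t²)*4 = -5*(8 + 4*t²) = -40 - 20*t²)
-150 - U(66) = -150 - (-40 - 20*66²) = -150 - (-40 - 20*4356) = -150 - (-40 - 87120) = -150 - 1*(-87160) = -150 + 87160 = 87010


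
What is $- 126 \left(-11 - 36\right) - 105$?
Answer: $5817$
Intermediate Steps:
$- 126 \left(-11 - 36\right) - 105 = \left(-126\right) \left(-47\right) - 105 = 5922 - 105 = 5817$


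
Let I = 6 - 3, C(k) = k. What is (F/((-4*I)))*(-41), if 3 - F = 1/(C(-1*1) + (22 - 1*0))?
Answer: 1271/126 ≈ 10.087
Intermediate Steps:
I = 3
F = 62/21 (F = 3 - 1/(-1*1 + (22 - 1*0)) = 3 - 1/(-1 + (22 + 0)) = 3 - 1/(-1 + 22) = 3 - 1/21 = 62/21 ≈ 2.9524)
(F/((-4*I)))*(-41) = ((62/21)/(-4*3))*(-41) = ((62/21)/(-12))*(-41) = -1/12*62/21*(-41) = -31/126*(-41) = 1271/126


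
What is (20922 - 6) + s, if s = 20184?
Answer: 41100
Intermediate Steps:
(20922 - 6) + s = (20922 - 6) + 20184 = 20916 + 20184 = 41100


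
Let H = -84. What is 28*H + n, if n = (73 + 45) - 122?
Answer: -2356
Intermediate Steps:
n = -4 (n = 118 - 122 = -4)
28*H + n = 28*(-84) - 4 = -2352 - 4 = -2356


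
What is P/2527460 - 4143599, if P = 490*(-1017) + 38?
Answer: -2618195306708/631865 ≈ -4.1436e+6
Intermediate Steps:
P = -498292 (P = -498330 + 38 = -498292)
P/2527460 - 4143599 = -498292/2527460 - 4143599 = -498292*1/2527460 - 4143599 = -124573/631865 - 4143599 = -2618195306708/631865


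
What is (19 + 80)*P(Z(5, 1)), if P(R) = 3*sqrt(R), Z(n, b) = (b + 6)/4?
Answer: 297*sqrt(7)/2 ≈ 392.89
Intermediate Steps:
Z(n, b) = 3/2 + b/4 (Z(n, b) = (6 + b)*(1/4) = 3/2 + b/4)
(19 + 80)*P(Z(5, 1)) = (19 + 80)*(3*sqrt(3/2 + (1/4)*1)) = 99*(3*sqrt(3/2 + 1/4)) = 99*(3*sqrt(7/4)) = 99*(3*(sqrt(7)/2)) = 99*(3*sqrt(7)/2) = 297*sqrt(7)/2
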